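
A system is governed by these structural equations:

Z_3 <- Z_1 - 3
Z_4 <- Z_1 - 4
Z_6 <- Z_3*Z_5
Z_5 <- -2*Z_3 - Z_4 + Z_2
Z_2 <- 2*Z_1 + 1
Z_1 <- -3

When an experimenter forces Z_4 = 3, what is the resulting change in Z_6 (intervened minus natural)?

Under do(Z_4=3), the mechanism Z_4 <- Z_1 - 4 is discarded; Z_4 is fixed at 3.
Z_2 = 2*Z_1 + 1  [with Z_1=-3]  = -5
Z_3 = Z_1 - 3  [with Z_1=-3]  = -6
Z_5 = -2*Z_3 - Z_4 + Z_2  [with Z_3=-6, Z_4=3, Z_2=-5]  = 4
Z_6 = Z_3*Z_5  [with Z_3=-6, Z_5=4]  = -24
Without intervention: Z_2 = 2*Z_1 + 1  [with Z_1=-3]  = -5; Z_3 = Z_1 - 3  [with Z_1=-3]  = -6; Z_4 = Z_1 - 4  [with Z_1=-3]  = -7; Z_5 = -2*Z_3 - Z_4 + Z_2  [with Z_3=-6, Z_4=-7, Z_2=-5]  = 14; Z_6 = Z_3*Z_5  [with Z_3=-6, Z_5=14]  = -84.
Change = -24 − (-84) = 60.

60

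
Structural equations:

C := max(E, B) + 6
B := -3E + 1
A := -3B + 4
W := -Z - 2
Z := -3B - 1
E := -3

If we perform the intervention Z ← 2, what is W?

-4

Under do(Z=2), the mechanism Z := -3B - 1 is discarded; Z is fixed at 2.
W = -Z - 2  [with Z=2]  = -4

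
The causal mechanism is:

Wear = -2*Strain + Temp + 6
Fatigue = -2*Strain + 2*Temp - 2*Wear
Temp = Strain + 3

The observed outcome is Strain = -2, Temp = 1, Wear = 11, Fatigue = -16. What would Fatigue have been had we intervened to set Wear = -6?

The intervention breaks the incoming arrows to Wear: Wear = -2*Strain + Temp + 6 no longer applies, and Wear = -6.
Temp = Strain + 3  [with Strain=-2]  = 1
Fatigue = -2*Strain + 2*Temp - 2*Wear  [with Strain=-2, Temp=1, Wear=-6]  = 18

18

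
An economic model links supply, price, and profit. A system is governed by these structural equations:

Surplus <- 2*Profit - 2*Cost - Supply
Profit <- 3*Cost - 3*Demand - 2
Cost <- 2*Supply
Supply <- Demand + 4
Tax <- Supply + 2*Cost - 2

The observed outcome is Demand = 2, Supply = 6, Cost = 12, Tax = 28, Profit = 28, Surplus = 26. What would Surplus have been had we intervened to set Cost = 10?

The intervention breaks the incoming arrows to Cost: Cost <- 2*Supply no longer applies, and Cost = 10.
Supply = Demand + 4  [with Demand=2]  = 6
Profit = 3*Cost - 3*Demand - 2  [with Cost=10, Demand=2]  = 22
Surplus = 2*Profit - 2*Cost - Supply  [with Profit=22, Cost=10, Supply=6]  = 18

18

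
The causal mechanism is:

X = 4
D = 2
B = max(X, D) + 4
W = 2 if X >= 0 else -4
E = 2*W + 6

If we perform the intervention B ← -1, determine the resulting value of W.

The intervention breaks the incoming arrows to B: B = max(X, D) + 4 no longer applies, and B = -1.
W is not downstream of the intervention, so its value is determined by the original equations.
W = 2 if X >= 0 else -4  [with X=4]  = 2

2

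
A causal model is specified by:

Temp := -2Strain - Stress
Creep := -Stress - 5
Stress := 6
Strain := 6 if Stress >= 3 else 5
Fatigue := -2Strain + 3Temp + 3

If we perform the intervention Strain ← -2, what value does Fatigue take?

1

do(Strain=-2) replaces the equation Strain := 6 if Stress >= 3 else 5 with the constant Strain = -2.
Temp = -2Strain - Stress  [with Strain=-2, Stress=6]  = -2
Fatigue = -2Strain + 3Temp + 3  [with Strain=-2, Temp=-2]  = 1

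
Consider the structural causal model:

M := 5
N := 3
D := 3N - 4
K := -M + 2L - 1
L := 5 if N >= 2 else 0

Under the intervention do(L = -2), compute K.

Intervening sets L = -2 and removes its equation (L := 5 if N >= 2 else 0).
K = -M + 2L - 1  [with M=5, L=-2]  = -10

-10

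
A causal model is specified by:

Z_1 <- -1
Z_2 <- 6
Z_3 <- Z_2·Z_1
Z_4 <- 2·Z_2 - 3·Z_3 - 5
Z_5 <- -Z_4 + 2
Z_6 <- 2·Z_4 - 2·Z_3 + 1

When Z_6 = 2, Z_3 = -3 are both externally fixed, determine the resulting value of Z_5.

Under do(Z_6 = 2, Z_3 = -3), each intervened variable's structural equation is replaced by its fixed value.
Z_4 = 2·Z_2 - 3·Z_3 - 5  [with Z_2=6, Z_3=-3]  = 16
Z_5 = -Z_4 + 2  [with Z_4=16]  = -14

-14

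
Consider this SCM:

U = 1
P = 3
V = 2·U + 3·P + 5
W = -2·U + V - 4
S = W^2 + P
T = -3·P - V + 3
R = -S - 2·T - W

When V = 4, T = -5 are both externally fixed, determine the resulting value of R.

Under do(V = 4, T = -5), each intervened variable's structural equation is replaced by its fixed value.
W = -2·U + V - 4  [with U=1, V=4]  = -2
S = W^2 + P  [with W=-2, P=3]  = 7
R = -S - 2·T - W  [with S=7, T=-5, W=-2]  = 5

5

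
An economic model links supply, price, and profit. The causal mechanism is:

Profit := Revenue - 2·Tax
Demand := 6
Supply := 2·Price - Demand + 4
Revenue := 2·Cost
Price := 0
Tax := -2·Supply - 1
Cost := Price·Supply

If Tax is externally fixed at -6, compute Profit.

12

Intervening sets Tax = -6 and removes its equation (Tax := -2·Supply - 1).
Supply = 2·Price - Demand + 4  [with Price=0, Demand=6]  = -2
Cost = Price·Supply  [with Price=0, Supply=-2]  = 0
Revenue = 2·Cost  [with Cost=0]  = 0
Profit = Revenue - 2·Tax  [with Revenue=0, Tax=-6]  = 12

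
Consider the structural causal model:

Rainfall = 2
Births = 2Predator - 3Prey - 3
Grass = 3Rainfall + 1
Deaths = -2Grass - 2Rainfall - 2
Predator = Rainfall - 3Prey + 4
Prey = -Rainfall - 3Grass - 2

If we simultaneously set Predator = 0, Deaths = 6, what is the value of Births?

Setting Predator = 0, Deaths = 6 by intervention discards those variables' equations.
Grass = 3Rainfall + 1  [with Rainfall=2]  = 7
Prey = -Rainfall - 3Grass - 2  [with Rainfall=2, Grass=7]  = -25
Births = 2Predator - 3Prey - 3  [with Predator=0, Prey=-25]  = 72

72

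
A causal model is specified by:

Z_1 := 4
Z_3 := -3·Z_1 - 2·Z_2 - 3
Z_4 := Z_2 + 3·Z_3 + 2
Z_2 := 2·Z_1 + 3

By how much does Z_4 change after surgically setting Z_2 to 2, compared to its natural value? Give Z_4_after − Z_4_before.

45

Under do(Z_2=2), the mechanism Z_2 := 2·Z_1 + 3 is discarded; Z_2 is fixed at 2.
Z_3 = -3·Z_1 - 2·Z_2 - 3  [with Z_1=4, Z_2=2]  = -19
Z_4 = Z_2 + 3·Z_3 + 2  [with Z_2=2, Z_3=-19]  = -53
Without intervention: Z_2 = 2·Z_1 + 3  [with Z_1=4]  = 11; Z_3 = -3·Z_1 - 2·Z_2 - 3  [with Z_1=4, Z_2=11]  = -37; Z_4 = Z_2 + 3·Z_3 + 2  [with Z_2=11, Z_3=-37]  = -98.
Change = -53 − (-98) = 45.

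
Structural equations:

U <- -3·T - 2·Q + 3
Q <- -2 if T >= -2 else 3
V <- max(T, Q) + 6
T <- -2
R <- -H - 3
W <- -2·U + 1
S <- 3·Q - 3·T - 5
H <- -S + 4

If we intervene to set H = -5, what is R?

do(H=-5) replaces the equation H <- -S + 4 with the constant H = -5.
R = -H - 3  [with H=-5]  = 2

2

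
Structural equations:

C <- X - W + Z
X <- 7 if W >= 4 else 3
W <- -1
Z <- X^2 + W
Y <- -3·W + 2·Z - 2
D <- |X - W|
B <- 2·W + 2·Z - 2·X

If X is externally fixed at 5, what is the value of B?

do(X=5) replaces the equation X <- 7 if W >= 4 else 3 with the constant X = 5.
Z = X^2 + W  [with X=5, W=-1]  = 24
B = 2·W + 2·Z - 2·X  [with W=-1, Z=24, X=5]  = 36

36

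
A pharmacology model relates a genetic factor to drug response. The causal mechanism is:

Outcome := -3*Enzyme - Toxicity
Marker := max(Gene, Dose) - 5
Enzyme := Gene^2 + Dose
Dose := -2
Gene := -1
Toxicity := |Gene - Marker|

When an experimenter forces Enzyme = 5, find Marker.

-6

The intervention breaks the incoming arrows to Enzyme: Enzyme := Gene^2 + Dose no longer applies, and Enzyme = 5.
Marker is not downstream of the intervention, so its value is determined by the original equations.
Marker = max(Gene, Dose) - 5  [with Gene=-1, Dose=-2]  = -6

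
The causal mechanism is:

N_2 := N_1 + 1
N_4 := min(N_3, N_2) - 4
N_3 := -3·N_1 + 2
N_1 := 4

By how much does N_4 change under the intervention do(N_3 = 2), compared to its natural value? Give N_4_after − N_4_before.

The intervention breaks the incoming arrows to N_3: N_3 := -3·N_1 + 2 no longer applies, and N_3 = 2.
N_2 = N_1 + 1  [with N_1=4]  = 5
N_4 = min(N_3, N_2) - 4  [with N_3=2, N_2=5]  = -2
Without intervention: N_2 = N_1 + 1  [with N_1=4]  = 5; N_3 = -3·N_1 + 2  [with N_1=4]  = -10; N_4 = min(N_3, N_2) - 4  [with N_3=-10, N_2=5]  = -14.
Change = -2 − (-14) = 12.

12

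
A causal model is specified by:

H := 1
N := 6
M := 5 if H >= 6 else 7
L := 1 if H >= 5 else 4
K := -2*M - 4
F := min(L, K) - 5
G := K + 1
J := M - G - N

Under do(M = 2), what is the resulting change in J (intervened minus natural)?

The intervention breaks the incoming arrows to M: M := 5 if H >= 6 else 7 no longer applies, and M = 2.
K = -2*M - 4  [with M=2]  = -8
G = K + 1  [with K=-8]  = -7
J = M - G - N  [with M=2, G=-7, N=6]  = 3
Without intervention: M = 5 if H >= 6 else 7  [with H=1]  = 7; K = -2*M - 4  [with M=7]  = -18; G = K + 1  [with K=-18]  = -17; J = M - G - N  [with M=7, G=-17, N=6]  = 18.
Change = 3 − 18 = -15.

-15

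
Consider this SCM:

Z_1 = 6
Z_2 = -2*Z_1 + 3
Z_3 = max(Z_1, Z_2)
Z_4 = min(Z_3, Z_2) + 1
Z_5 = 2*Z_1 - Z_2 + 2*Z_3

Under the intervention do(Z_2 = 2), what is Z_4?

3

Under do(Z_2=2), the mechanism Z_2 = -2*Z_1 + 3 is discarded; Z_2 is fixed at 2.
Z_3 = max(Z_1, Z_2)  [with Z_1=6, Z_2=2]  = 6
Z_4 = min(Z_3, Z_2) + 1  [with Z_3=6, Z_2=2]  = 3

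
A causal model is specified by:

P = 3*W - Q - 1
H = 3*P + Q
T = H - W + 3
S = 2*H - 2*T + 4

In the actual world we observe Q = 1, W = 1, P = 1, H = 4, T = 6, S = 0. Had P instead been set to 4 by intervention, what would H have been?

13

The intervention breaks the incoming arrows to P: P = 3*W - Q - 1 no longer applies, and P = 4.
H = 3*P + Q  [with P=4, Q=1]  = 13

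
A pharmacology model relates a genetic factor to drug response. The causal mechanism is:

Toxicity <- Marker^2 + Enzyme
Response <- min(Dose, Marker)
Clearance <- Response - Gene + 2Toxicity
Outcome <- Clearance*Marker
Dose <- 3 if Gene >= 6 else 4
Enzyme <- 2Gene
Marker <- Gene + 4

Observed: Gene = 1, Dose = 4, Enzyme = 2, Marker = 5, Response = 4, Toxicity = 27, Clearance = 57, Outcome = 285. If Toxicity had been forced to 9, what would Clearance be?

Intervening sets Toxicity = 9 and removes its equation (Toxicity <- Marker^2 + Enzyme).
Dose = 3 if Gene >= 6 else 4  [with Gene=1]  = 4
Marker = Gene + 4  [with Gene=1]  = 5
Response = min(Dose, Marker)  [with Dose=4, Marker=5]  = 4
Clearance = Response - Gene + 2Toxicity  [with Response=4, Gene=1, Toxicity=9]  = 21

21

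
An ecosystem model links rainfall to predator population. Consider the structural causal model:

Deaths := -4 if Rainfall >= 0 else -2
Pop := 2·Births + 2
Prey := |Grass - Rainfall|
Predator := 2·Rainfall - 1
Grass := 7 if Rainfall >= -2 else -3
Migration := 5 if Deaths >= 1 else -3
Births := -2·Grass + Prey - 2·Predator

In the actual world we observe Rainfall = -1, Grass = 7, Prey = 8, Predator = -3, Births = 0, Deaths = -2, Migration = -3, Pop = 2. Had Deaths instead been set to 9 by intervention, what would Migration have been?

5

Intervening sets Deaths = 9 and removes its equation (Deaths := -4 if Rainfall >= 0 else -2).
Migration = 5 if Deaths >= 1 else -3  [with Deaths=9]  = 5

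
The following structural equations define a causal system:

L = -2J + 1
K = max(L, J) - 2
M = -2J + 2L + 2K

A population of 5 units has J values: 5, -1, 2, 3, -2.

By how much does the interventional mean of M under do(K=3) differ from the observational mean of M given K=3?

0.6

Every unit gets K=3 under the intervention. M values become -22, 14, -4, -10, 20; E[M|do(K=3)] = -0.4.
Observing K=3 restricts to units where K's equation naturally yields 3: J ∈ {5, -2}. In that subpopulation M = -22, 20, mean -1.
Difference = -0.4 − (-1) = 0.6.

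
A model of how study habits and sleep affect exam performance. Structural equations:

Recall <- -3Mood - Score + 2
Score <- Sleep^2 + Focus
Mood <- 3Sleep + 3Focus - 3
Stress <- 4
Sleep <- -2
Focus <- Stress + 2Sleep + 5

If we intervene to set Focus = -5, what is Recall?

The intervention breaks the incoming arrows to Focus: Focus <- Stress + 2Sleep + 5 no longer applies, and Focus = -5.
Score = Sleep^2 + Focus  [with Sleep=-2, Focus=-5]  = -1
Mood = 3Sleep + 3Focus - 3  [with Sleep=-2, Focus=-5]  = -24
Recall = -3Mood - Score + 2  [with Mood=-24, Score=-1]  = 75

75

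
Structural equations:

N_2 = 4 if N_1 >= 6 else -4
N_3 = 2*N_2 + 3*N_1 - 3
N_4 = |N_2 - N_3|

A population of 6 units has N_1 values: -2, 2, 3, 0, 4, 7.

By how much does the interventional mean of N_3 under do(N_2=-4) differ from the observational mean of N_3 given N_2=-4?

Under do(N_2=-4), N_2's equation is replaced by N_2=-4 for every unit. Per-unit N_3: -17, -5, -2, -11, 1, 10. Mean = -4.
E[N_3|N_2=-4] averages over only the 5 units with N_2=-4 (N_1 = -2, 2, 3, 0, 4): N_3 = -17, -5, -2, -11, 1, mean -6.8.
Difference = -4 − (-6.8) = 2.8.

2.8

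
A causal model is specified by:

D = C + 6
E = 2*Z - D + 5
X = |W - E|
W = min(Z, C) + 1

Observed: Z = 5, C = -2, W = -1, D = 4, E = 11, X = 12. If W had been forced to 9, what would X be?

2

The intervention breaks the incoming arrows to W: W = min(Z, C) + 1 no longer applies, and W = 9.
D = C + 6  [with C=-2]  = 4
E = 2*Z - D + 5  [with Z=5, D=4]  = 11
X = |W - E|  [with W=9, E=11]  = 2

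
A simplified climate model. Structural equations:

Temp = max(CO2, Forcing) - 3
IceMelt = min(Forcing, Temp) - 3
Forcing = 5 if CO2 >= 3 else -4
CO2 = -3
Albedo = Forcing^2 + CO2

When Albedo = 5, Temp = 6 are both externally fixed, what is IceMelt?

-7

Under do(Albedo = 5, Temp = 6), each intervened variable's structural equation is replaced by its fixed value.
Forcing = 5 if CO2 >= 3 else -4  [with CO2=-3]  = -4
IceMelt = min(Forcing, Temp) - 3  [with Forcing=-4, Temp=6]  = -7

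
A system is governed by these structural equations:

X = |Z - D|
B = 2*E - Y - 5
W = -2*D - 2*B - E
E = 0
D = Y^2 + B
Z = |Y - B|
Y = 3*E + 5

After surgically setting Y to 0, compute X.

Under do(Y=0), the mechanism Y = 3*E + 5 is discarded; Y is fixed at 0.
B = 2*E - Y - 5  [with E=0, Y=0]  = -5
Z = |Y - B|  [with Y=0, B=-5]  = 5
D = Y^2 + B  [with Y=0, B=-5]  = -5
X = |Z - D|  [with Z=5, D=-5]  = 10

10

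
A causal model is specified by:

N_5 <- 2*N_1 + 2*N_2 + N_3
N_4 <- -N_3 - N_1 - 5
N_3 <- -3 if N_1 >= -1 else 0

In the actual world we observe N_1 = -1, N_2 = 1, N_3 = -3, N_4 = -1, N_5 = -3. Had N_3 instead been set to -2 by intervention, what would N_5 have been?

do(N_3=-2) replaces the equation N_3 <- -3 if N_1 >= -1 else 0 with the constant N_3 = -2.
N_5 = 2*N_1 + 2*N_2 + N_3  [with N_1=-1, N_2=1, N_3=-2]  = -2

-2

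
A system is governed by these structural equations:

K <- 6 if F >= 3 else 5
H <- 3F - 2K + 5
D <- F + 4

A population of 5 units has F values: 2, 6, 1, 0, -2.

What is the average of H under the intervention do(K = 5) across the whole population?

Every unit gets K=5 under the intervention. H values become 1, 13, -2, -5, -11; E[H|do(K=5)] = -0.8.

-0.8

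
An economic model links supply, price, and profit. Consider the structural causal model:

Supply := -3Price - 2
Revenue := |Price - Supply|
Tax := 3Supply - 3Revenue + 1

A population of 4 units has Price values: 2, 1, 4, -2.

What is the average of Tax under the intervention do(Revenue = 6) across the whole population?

-34.25

Under do(Revenue=6), Revenue's equation is replaced by Revenue=6 for every unit. Per-unit Tax: -41, -32, -59, -5. Mean = -34.25.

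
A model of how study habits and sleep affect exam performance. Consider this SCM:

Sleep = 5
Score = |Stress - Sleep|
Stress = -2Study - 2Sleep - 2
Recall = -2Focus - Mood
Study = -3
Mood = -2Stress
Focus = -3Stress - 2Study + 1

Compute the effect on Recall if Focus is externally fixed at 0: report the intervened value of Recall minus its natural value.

50

The intervention breaks the incoming arrows to Focus: Focus = -3Stress - 2Study + 1 no longer applies, and Focus = 0.
Stress = -2Study - 2Sleep - 2  [with Study=-3, Sleep=5]  = -6
Mood = -2Stress  [with Stress=-6]  = 12
Recall = -2Focus - Mood  [with Focus=0, Mood=12]  = -12
Without intervention: Stress = -2Study - 2Sleep - 2  [with Study=-3, Sleep=5]  = -6; Focus = -3Stress - 2Study + 1  [with Stress=-6, Study=-3]  = 25; Mood = -2Stress  [with Stress=-6]  = 12; Recall = -2Focus - Mood  [with Focus=25, Mood=12]  = -62.
Change = -12 − (-62) = 50.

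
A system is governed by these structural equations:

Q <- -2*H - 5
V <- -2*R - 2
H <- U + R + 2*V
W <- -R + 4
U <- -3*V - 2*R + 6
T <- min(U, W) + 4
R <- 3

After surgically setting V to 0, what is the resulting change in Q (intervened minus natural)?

16

do(V=0) replaces the equation V <- -2*R - 2 with the constant V = 0.
U = -3*V - 2*R + 6  [with V=0, R=3]  = 0
H = U + R + 2*V  [with U=0, R=3, V=0]  = 3
Q = -2*H - 5  [with H=3]  = -11
Without intervention: V = -2*R - 2  [with R=3]  = -8; U = -3*V - 2*R + 6  [with V=-8, R=3]  = 24; H = U + R + 2*V  [with U=24, R=3, V=-8]  = 11; Q = -2*H - 5  [with H=11]  = -27.
Change = -11 − (-27) = 16.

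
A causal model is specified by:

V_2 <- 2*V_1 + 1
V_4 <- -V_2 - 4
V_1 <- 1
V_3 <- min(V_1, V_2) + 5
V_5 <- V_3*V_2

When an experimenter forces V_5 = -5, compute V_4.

-7

The intervention breaks the incoming arrows to V_5: V_5 <- V_3*V_2 no longer applies, and V_5 = -5.
Since V_4 is not a descendant of the intervened variable, it is unaffected.
V_2 = 2*V_1 + 1  [with V_1=1]  = 3
V_4 = -V_2 - 4  [with V_2=3]  = -7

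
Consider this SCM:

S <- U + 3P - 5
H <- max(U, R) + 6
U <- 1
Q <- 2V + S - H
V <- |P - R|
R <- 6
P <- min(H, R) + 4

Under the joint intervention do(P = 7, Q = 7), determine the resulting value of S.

The joint intervention fixes P = 7, Q = 7, removing each variable's own equation.
S = U + 3P - 5  [with U=1, P=7]  = 17

17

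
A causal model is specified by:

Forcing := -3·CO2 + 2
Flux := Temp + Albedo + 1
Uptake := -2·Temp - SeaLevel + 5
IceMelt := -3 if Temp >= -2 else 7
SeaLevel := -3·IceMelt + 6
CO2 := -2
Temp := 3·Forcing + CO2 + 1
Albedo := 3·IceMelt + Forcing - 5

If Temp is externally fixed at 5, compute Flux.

0

The intervention breaks the incoming arrows to Temp: Temp := 3·Forcing + CO2 + 1 no longer applies, and Temp = 5.
Forcing = -3·CO2 + 2  [with CO2=-2]  = 8
IceMelt = -3 if Temp >= -2 else 7  [with Temp=5]  = -3
Albedo = 3·IceMelt + Forcing - 5  [with IceMelt=-3, Forcing=8]  = -6
Flux = Temp + Albedo + 1  [with Temp=5, Albedo=-6]  = 0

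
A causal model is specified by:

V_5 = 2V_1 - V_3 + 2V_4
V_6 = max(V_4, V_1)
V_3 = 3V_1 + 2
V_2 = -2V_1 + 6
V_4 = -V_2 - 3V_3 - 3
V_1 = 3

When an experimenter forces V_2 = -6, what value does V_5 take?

-65

do(V_2=-6) replaces the equation V_2 = -2V_1 + 6 with the constant V_2 = -6.
V_3 = 3V_1 + 2  [with V_1=3]  = 11
V_4 = -V_2 - 3V_3 - 3  [with V_2=-6, V_3=11]  = -30
V_5 = 2V_1 - V_3 + 2V_4  [with V_1=3, V_3=11, V_4=-30]  = -65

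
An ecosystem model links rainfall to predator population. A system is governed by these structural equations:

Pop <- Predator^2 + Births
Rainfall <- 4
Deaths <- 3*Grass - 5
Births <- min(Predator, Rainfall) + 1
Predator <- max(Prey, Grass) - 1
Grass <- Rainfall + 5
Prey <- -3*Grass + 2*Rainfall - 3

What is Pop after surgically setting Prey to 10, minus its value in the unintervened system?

The intervention breaks the incoming arrows to Prey: Prey <- -3*Grass + 2*Rainfall - 3 no longer applies, and Prey = 10.
Grass = Rainfall + 5  [with Rainfall=4]  = 9
Predator = max(Prey, Grass) - 1  [with Prey=10, Grass=9]  = 9
Births = min(Predator, Rainfall) + 1  [with Predator=9, Rainfall=4]  = 5
Pop = Predator^2 + Births  [with Predator=9, Births=5]  = 86
Without intervention: Grass = Rainfall + 5  [with Rainfall=4]  = 9; Prey = -3*Grass + 2*Rainfall - 3  [with Grass=9, Rainfall=4]  = -22; Predator = max(Prey, Grass) - 1  [with Prey=-22, Grass=9]  = 8; Births = min(Predator, Rainfall) + 1  [with Predator=8, Rainfall=4]  = 5; Pop = Predator^2 + Births  [with Predator=8, Births=5]  = 69.
Change = 86 − 69 = 17.

17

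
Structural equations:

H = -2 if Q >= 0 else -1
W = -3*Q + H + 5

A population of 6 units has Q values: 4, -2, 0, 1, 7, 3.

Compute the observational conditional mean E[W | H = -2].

-6

E[W|H=-2] averages over only the 5 units with H=-2 (Q = 4, 0, 1, 7, 3): W = -9, 3, 0, -18, -6, mean -6.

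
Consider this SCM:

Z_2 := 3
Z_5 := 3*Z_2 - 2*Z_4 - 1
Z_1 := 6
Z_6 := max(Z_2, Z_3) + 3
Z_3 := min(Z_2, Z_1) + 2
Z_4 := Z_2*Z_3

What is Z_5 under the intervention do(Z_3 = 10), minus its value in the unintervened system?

-30

do(Z_3=10) replaces the equation Z_3 := min(Z_2, Z_1) + 2 with the constant Z_3 = 10.
Z_4 = Z_2*Z_3  [with Z_2=3, Z_3=10]  = 30
Z_5 = 3*Z_2 - 2*Z_4 - 1  [with Z_2=3, Z_4=30]  = -52
Without intervention: Z_3 = min(Z_2, Z_1) + 2  [with Z_2=3, Z_1=6]  = 5; Z_4 = Z_2*Z_3  [with Z_2=3, Z_3=5]  = 15; Z_5 = 3*Z_2 - 2*Z_4 - 1  [with Z_2=3, Z_4=15]  = -22.
Change = -52 − (-22) = -30.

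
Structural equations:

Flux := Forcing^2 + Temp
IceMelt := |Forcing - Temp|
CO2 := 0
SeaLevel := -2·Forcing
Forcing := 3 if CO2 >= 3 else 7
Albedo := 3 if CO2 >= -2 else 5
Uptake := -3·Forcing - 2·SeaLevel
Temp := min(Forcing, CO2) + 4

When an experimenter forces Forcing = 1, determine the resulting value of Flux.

5

Under do(Forcing=1), the mechanism Forcing := 3 if CO2 >= 3 else 7 is discarded; Forcing is fixed at 1.
Temp = min(Forcing, CO2) + 4  [with Forcing=1, CO2=0]  = 4
Flux = Forcing^2 + Temp  [with Forcing=1, Temp=4]  = 5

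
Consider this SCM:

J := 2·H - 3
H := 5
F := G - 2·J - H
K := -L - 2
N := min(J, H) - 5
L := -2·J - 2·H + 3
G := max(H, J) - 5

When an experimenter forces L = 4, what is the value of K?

-6

The intervention breaks the incoming arrows to L: L := -2·J - 2·H + 3 no longer applies, and L = 4.
K = -L - 2  [with L=4]  = -6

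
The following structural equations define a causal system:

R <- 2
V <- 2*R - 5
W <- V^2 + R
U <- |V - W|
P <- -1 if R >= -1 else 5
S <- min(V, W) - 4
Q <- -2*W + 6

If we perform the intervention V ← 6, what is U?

Under do(V=6), the mechanism V <- 2*R - 5 is discarded; V is fixed at 6.
W = V^2 + R  [with V=6, R=2]  = 38
U = |V - W|  [with V=6, W=38]  = 32

32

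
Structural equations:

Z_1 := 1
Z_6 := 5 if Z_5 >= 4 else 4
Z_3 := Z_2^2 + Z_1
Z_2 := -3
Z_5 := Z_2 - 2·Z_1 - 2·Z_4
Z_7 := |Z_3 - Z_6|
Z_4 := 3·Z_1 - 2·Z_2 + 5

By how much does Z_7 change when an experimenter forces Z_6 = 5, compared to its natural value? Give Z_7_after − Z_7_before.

-1

Intervening sets Z_6 = 5 and removes its equation (Z_6 := 5 if Z_5 >= 4 else 4).
Z_3 = Z_2^2 + Z_1  [with Z_2=-3, Z_1=1]  = 10
Z_7 = |Z_3 - Z_6|  [with Z_3=10, Z_6=5]  = 5
Without intervention: Z_3 = Z_2^2 + Z_1  [with Z_2=-3, Z_1=1]  = 10; Z_4 = 3·Z_1 - 2·Z_2 + 5  [with Z_1=1, Z_2=-3]  = 14; Z_5 = Z_2 - 2·Z_1 - 2·Z_4  [with Z_2=-3, Z_1=1, Z_4=14]  = -33; Z_6 = 5 if Z_5 >= 4 else 4  [with Z_5=-33]  = 4; Z_7 = |Z_3 - Z_6|  [with Z_3=10, Z_6=4]  = 6.
Change = 5 − 6 = -1.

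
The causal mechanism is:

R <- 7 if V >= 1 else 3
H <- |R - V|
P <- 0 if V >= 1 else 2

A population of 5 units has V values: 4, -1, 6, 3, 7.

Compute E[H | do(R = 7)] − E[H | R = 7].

1.2

Every unit gets R=7 under the intervention. H values become 3, 8, 1, 4, 0; E[H|do(R=7)] = 3.2.
Observing R=7 restricts to units where R's equation naturally yields 7: V ∈ {4, 6, 3, 7}. In that subpopulation H = 3, 1, 4, 0, mean 2.
Difference = 3.2 − 2 = 1.2.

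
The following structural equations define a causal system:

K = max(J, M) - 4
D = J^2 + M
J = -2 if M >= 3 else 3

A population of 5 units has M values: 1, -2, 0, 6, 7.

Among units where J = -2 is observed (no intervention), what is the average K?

2.5

Conditioning on J=-2 selects the 2 unit(s) with M ∈ {6, 7}. Their K values: 2, 3. Mean = 2.5.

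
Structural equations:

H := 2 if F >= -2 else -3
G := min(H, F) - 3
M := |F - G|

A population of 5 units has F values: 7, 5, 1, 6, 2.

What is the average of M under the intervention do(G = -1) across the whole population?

do(G=-1) breaks G's dependence on F. With G=-1 fixed, M across the units is 8, 6, 2, 7, 3, mean 5.2.

5.2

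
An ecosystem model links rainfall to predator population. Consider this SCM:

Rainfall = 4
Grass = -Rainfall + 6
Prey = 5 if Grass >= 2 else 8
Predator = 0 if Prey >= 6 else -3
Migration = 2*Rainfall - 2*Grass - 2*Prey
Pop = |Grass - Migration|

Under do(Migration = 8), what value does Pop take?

The intervention breaks the incoming arrows to Migration: Migration = 2*Rainfall - 2*Grass - 2*Prey no longer applies, and Migration = 8.
Grass = -Rainfall + 6  [with Rainfall=4]  = 2
Pop = |Grass - Migration|  [with Grass=2, Migration=8]  = 6

6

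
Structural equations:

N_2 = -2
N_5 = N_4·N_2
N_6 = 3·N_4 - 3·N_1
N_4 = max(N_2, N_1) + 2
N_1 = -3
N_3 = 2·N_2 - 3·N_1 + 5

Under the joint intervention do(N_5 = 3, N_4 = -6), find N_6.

-9

Setting N_5 = 3, N_4 = -6 by intervention discards those variables' equations.
N_6 = 3·N_4 - 3·N_1  [with N_4=-6, N_1=-3]  = -9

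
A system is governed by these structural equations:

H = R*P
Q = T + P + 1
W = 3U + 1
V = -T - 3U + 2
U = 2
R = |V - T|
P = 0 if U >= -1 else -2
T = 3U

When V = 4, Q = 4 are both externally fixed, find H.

Under do(V = 4, Q = 4), each intervened variable's structural equation is replaced by its fixed value.
T = 3U  [with U=2]  = 6
R = |V - T|  [with V=4, T=6]  = 2
P = 0 if U >= -1 else -2  [with U=2]  = 0
H = R*P  [with R=2, P=0]  = 0

0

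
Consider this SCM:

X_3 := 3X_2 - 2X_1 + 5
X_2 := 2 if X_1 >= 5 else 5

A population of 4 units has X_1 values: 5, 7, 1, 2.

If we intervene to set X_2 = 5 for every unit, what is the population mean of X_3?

12.5

The intervention sets X_2=5 in all 4 units regardless of X_1. Recomputing X_3 per unit gives 10, 6, 18, 16; average 12.5.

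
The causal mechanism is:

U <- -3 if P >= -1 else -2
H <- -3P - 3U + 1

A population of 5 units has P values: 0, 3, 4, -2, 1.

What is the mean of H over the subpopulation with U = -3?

Observing U=-3 restricts to units where U's equation naturally yields -3: P ∈ {0, 3, 4, 1}. In that subpopulation H = 10, 1, -2, 7, mean 4.

4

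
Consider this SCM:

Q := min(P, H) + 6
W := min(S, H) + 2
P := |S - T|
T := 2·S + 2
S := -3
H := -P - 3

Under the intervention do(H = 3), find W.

-1

Intervening sets H = 3 and removes its equation (H := -P - 3).
W = min(S, H) + 2  [with S=-3, H=3]  = -1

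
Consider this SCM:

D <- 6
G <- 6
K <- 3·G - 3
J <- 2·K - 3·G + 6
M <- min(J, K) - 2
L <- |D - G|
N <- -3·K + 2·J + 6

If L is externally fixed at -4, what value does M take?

The intervention breaks the incoming arrows to L: L <- |D - G| no longer applies, and L = -4.
M is not downstream of the intervention, so its value is determined by the original equations.
K = 3·G - 3  [with G=6]  = 15
J = 2·K - 3·G + 6  [with K=15, G=6]  = 18
M = min(J, K) - 2  [with J=18, K=15]  = 13

13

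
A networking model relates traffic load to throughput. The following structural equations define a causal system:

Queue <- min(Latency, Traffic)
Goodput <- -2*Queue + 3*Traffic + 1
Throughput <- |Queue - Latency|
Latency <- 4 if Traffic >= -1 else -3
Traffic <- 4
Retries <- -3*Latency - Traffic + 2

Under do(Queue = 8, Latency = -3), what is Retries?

The joint intervention fixes Queue = 8, Latency = -3, removing each variable's own equation.
Retries = -3*Latency - Traffic + 2  [with Latency=-3, Traffic=4]  = 7

7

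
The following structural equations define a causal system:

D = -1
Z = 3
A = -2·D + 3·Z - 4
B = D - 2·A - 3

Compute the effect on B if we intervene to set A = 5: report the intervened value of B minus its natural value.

4

The intervention breaks the incoming arrows to A: A = -2·D + 3·Z - 4 no longer applies, and A = 5.
B = D - 2·A - 3  [with D=-1, A=5]  = -14
Without intervention: A = -2·D + 3·Z - 4  [with D=-1, Z=3]  = 7; B = D - 2·A - 3  [with D=-1, A=7]  = -18.
Change = -14 − (-18) = 4.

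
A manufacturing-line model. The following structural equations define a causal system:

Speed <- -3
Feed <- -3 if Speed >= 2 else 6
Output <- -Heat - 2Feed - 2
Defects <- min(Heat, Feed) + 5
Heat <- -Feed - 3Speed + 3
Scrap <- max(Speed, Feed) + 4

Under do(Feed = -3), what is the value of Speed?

-3

Under do(Feed=-3), the mechanism Feed <- -3 if Speed >= 2 else 6 is discarded; Feed is fixed at -3.
Speed is not downstream of the intervention, so its value is determined by the original equations.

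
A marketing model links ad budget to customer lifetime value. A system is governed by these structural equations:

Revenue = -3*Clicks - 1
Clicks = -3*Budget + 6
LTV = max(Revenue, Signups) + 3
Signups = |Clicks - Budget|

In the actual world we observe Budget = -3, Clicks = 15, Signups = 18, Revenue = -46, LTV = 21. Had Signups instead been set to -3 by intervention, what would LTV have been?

0

do(Signups=-3) replaces the equation Signups = |Clicks - Budget| with the constant Signups = -3.
Clicks = -3*Budget + 6  [with Budget=-3]  = 15
Revenue = -3*Clicks - 1  [with Clicks=15]  = -46
LTV = max(Revenue, Signups) + 3  [with Revenue=-46, Signups=-3]  = 0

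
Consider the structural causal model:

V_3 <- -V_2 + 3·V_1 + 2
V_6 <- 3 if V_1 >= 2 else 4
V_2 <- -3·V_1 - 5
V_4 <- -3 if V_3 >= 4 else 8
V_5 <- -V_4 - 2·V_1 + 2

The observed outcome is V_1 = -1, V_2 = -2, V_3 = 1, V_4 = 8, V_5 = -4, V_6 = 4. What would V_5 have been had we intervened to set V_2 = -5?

7

do(V_2=-5) replaces the equation V_2 <- -3·V_1 - 5 with the constant V_2 = -5.
V_3 = -V_2 + 3·V_1 + 2  [with V_2=-5, V_1=-1]  = 4
V_4 = -3 if V_3 >= 4 else 8  [with V_3=4]  = -3
V_5 = -V_4 - 2·V_1 + 2  [with V_4=-3, V_1=-1]  = 7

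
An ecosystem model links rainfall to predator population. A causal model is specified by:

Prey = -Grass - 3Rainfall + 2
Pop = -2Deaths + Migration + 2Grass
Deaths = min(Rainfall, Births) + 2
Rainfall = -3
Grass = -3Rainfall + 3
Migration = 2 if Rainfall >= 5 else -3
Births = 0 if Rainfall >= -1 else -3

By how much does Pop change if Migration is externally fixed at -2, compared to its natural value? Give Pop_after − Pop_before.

1

Intervening sets Migration = -2 and removes its equation (Migration = 2 if Rainfall >= 5 else -3).
Grass = -3Rainfall + 3  [with Rainfall=-3]  = 12
Births = 0 if Rainfall >= -1 else -3  [with Rainfall=-3]  = -3
Deaths = min(Rainfall, Births) + 2  [with Rainfall=-3, Births=-3]  = -1
Pop = -2Deaths + Migration + 2Grass  [with Deaths=-1, Migration=-2, Grass=12]  = 24
Without intervention: Grass = -3Rainfall + 3  [with Rainfall=-3]  = 12; Births = 0 if Rainfall >= -1 else -3  [with Rainfall=-3]  = -3; Deaths = min(Rainfall, Births) + 2  [with Rainfall=-3, Births=-3]  = -1; Migration = 2 if Rainfall >= 5 else -3  [with Rainfall=-3]  = -3; Pop = -2Deaths + Migration + 2Grass  [with Deaths=-1, Migration=-3, Grass=12]  = 23.
Change = 24 − 23 = 1.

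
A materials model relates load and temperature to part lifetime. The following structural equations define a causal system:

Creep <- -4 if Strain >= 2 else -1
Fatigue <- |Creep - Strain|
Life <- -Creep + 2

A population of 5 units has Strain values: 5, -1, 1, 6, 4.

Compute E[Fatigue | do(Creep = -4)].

7

The intervention sets Creep=-4 in all 5 units regardless of Strain. Recomputing Fatigue per unit gives 9, 3, 5, 10, 8; average 7.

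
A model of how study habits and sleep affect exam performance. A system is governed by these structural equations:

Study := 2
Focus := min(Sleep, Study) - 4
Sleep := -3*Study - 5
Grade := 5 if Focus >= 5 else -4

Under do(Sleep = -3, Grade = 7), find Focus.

The joint intervention fixes Sleep = -3, Grade = 7, removing each variable's own equation.
Focus = min(Sleep, Study) - 4  [with Sleep=-3, Study=2]  = -7

-7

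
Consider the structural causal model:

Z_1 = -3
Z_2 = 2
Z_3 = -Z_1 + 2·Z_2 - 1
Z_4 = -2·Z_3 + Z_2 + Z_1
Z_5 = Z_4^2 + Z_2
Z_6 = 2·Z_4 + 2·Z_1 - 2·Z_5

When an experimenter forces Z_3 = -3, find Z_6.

-50

The intervention breaks the incoming arrows to Z_3: Z_3 = -Z_1 + 2·Z_2 - 1 no longer applies, and Z_3 = -3.
Z_4 = -2·Z_3 + Z_2 + Z_1  [with Z_3=-3, Z_2=2, Z_1=-3]  = 5
Z_5 = Z_4^2 + Z_2  [with Z_4=5, Z_2=2]  = 27
Z_6 = 2·Z_4 + 2·Z_1 - 2·Z_5  [with Z_4=5, Z_1=-3, Z_5=27]  = -50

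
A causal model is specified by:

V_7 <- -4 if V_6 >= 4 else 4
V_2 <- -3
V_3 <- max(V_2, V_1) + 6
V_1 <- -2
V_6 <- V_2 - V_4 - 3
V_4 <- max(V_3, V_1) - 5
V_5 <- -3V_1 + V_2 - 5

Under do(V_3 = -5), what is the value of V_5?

-2

do(V_3=-5) replaces the equation V_3 <- max(V_2, V_1) + 6 with the constant V_3 = -5.
V_5 is not downstream of the intervention, so its value is determined by the original equations.
V_5 = -3V_1 + V_2 - 5  [with V_1=-2, V_2=-3]  = -2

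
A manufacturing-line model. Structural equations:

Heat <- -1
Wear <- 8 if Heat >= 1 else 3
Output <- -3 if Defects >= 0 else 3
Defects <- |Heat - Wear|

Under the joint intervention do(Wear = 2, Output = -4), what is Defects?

3

The joint intervention fixes Wear = 2, Output = -4, removing each variable's own equation.
Defects = |Heat - Wear|  [with Heat=-1, Wear=2]  = 3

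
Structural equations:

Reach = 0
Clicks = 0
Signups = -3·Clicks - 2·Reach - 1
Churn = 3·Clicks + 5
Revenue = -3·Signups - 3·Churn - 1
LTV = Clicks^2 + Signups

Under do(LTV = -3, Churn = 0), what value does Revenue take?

2

Setting LTV = -3, Churn = 0 by intervention discards those variables' equations.
Signups = -3·Clicks - 2·Reach - 1  [with Clicks=0, Reach=0]  = -1
Revenue = -3·Signups - 3·Churn - 1  [with Signups=-1, Churn=0]  = 2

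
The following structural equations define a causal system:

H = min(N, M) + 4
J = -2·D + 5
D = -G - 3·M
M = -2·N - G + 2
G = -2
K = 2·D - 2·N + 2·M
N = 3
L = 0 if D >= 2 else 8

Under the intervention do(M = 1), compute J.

7

do(M=1) replaces the equation M = -2·N - G + 2 with the constant M = 1.
D = -G - 3·M  [with G=-2, M=1]  = -1
J = -2·D + 5  [with D=-1]  = 7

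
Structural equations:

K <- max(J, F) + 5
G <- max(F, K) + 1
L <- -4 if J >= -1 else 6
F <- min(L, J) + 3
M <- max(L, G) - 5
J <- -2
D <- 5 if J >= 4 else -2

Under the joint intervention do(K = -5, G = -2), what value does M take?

Setting K = -5, G = -2 by intervention discards those variables' equations.
L = -4 if J >= -1 else 6  [with J=-2]  = 6
M = max(L, G) - 5  [with L=6, G=-2]  = 1

1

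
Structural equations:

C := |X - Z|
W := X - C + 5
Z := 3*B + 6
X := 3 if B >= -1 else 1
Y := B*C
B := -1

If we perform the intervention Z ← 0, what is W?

5

Under do(Z=0), the mechanism Z := 3*B + 6 is discarded; Z is fixed at 0.
X = 3 if B >= -1 else 1  [with B=-1]  = 3
C = |X - Z|  [with X=3, Z=0]  = 3
W = X - C + 5  [with X=3, C=3]  = 5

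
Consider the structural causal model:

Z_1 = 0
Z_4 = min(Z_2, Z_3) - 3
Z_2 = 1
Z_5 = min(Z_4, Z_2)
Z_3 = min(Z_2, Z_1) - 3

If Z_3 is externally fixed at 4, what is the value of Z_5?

do(Z_3=4) replaces the equation Z_3 = min(Z_2, Z_1) - 3 with the constant Z_3 = 4.
Z_4 = min(Z_2, Z_3) - 3  [with Z_2=1, Z_3=4]  = -2
Z_5 = min(Z_4, Z_2)  [with Z_4=-2, Z_2=1]  = -2

-2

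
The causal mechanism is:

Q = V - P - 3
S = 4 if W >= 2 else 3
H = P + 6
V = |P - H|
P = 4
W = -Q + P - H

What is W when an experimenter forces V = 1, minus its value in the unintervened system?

do(V=1) replaces the equation V = |P - H| with the constant V = 1.
H = P + 6  [with P=4]  = 10
Q = V - P - 3  [with V=1, P=4]  = -6
W = -Q + P - H  [with Q=-6, P=4, H=10]  = 0
Without intervention: H = P + 6  [with P=4]  = 10; V = |P - H|  [with P=4, H=10]  = 6; Q = V - P - 3  [with V=6, P=4]  = -1; W = -Q + P - H  [with Q=-1, P=4, H=10]  = -5.
Change = 0 − (-5) = 5.

5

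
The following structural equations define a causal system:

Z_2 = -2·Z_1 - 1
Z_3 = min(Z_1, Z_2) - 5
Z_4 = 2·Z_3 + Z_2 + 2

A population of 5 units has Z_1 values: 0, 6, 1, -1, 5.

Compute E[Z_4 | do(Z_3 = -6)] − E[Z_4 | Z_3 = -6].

-5.4

Every unit gets Z_3=-6 under the intervention. Z_4 values become -11, -23, -13, -9, -21; E[Z_4|do(Z_3=-6)] = -15.4.
E[Z_4|Z_3=-6] averages over only the 2 units with Z_3=-6 (Z_1 = 0, -1): Z_4 = -11, -9, mean -10.
Difference = -15.4 − (-10) = -5.4.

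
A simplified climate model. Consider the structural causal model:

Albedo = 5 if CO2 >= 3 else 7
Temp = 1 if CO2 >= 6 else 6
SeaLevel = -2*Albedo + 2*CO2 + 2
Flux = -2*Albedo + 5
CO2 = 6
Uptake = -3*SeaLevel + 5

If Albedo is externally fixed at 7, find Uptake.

The intervention breaks the incoming arrows to Albedo: Albedo = 5 if CO2 >= 3 else 7 no longer applies, and Albedo = 7.
SeaLevel = -2*Albedo + 2*CO2 + 2  [with Albedo=7, CO2=6]  = 0
Uptake = -3*SeaLevel + 5  [with SeaLevel=0]  = 5

5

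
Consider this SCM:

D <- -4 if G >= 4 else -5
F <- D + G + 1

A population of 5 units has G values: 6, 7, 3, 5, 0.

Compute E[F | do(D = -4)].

The intervention sets D=-4 in all 5 units regardless of G. Recomputing F per unit gives 3, 4, 0, 2, -3; average 1.2.

1.2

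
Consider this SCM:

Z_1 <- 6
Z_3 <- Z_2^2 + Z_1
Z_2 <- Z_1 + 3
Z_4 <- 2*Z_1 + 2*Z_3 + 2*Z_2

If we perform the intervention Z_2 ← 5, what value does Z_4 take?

Under do(Z_2=5), the mechanism Z_2 <- Z_1 + 3 is discarded; Z_2 is fixed at 5.
Z_3 = Z_2^2 + Z_1  [with Z_2=5, Z_1=6]  = 31
Z_4 = 2*Z_1 + 2*Z_3 + 2*Z_2  [with Z_1=6, Z_3=31, Z_2=5]  = 84

84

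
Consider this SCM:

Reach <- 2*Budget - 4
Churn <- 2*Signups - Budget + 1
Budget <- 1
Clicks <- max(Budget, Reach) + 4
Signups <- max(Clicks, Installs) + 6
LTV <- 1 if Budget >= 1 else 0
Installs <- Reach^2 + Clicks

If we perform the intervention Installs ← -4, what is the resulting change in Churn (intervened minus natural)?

Under do(Installs=-4), the mechanism Installs <- Reach^2 + Clicks is discarded; Installs is fixed at -4.
Reach = 2*Budget - 4  [with Budget=1]  = -2
Clicks = max(Budget, Reach) + 4  [with Budget=1, Reach=-2]  = 5
Signups = max(Clicks, Installs) + 6  [with Clicks=5, Installs=-4]  = 11
Churn = 2*Signups - Budget + 1  [with Signups=11, Budget=1]  = 22
Without intervention: Reach = 2*Budget - 4  [with Budget=1]  = -2; Clicks = max(Budget, Reach) + 4  [with Budget=1, Reach=-2]  = 5; Installs = Reach^2 + Clicks  [with Reach=-2, Clicks=5]  = 9; Signups = max(Clicks, Installs) + 6  [with Clicks=5, Installs=9]  = 15; Churn = 2*Signups - Budget + 1  [with Signups=15, Budget=1]  = 30.
Change = 22 − 30 = -8.

-8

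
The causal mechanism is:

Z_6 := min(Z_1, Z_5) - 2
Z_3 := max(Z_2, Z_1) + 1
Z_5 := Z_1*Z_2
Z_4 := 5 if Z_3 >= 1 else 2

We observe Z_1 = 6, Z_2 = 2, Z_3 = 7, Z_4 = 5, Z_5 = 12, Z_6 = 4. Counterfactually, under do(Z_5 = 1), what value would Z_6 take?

-1

The intervention breaks the incoming arrows to Z_5: Z_5 := Z_1*Z_2 no longer applies, and Z_5 = 1.
Z_6 = min(Z_1, Z_5) - 2  [with Z_1=6, Z_5=1]  = -1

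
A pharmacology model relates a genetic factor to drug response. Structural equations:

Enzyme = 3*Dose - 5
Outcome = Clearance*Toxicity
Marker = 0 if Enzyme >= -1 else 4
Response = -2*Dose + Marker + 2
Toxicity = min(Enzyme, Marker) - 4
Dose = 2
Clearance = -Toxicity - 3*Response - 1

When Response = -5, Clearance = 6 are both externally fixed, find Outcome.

Setting Response = -5, Clearance = 6 by intervention discards those variables' equations.
Enzyme = 3*Dose - 5  [with Dose=2]  = 1
Marker = 0 if Enzyme >= -1 else 4  [with Enzyme=1]  = 0
Toxicity = min(Enzyme, Marker) - 4  [with Enzyme=1, Marker=0]  = -4
Outcome = Clearance*Toxicity  [with Clearance=6, Toxicity=-4]  = -24

-24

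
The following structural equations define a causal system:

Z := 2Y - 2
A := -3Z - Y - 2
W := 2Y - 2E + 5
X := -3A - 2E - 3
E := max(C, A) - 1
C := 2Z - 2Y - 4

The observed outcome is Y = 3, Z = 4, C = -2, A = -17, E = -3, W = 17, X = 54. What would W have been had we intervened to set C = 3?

7

The intervention breaks the incoming arrows to C: C := 2Z - 2Y - 4 no longer applies, and C = 3.
Z = 2Y - 2  [with Y=3]  = 4
A = -3Z - Y - 2  [with Z=4, Y=3]  = -17
E = max(C, A) - 1  [with C=3, A=-17]  = 2
W = 2Y - 2E + 5  [with Y=3, E=2]  = 7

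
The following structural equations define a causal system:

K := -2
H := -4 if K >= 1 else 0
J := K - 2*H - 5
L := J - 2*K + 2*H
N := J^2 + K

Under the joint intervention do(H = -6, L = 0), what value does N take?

Setting H = -6, L = 0 by intervention discards those variables' equations.
J = K - 2*H - 5  [with K=-2, H=-6]  = 5
N = J^2 + K  [with J=5, K=-2]  = 23

23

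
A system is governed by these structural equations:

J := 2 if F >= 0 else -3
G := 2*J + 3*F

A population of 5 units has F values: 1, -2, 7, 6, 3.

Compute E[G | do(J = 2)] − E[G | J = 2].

-3.75

Under do(J=2), J's equation is replaced by J=2 for every unit. Per-unit G: 7, -2, 25, 22, 13. Mean = 13.
E[G|J=2] averages over only the 4 units with J=2 (F = 1, 7, 6, 3): G = 7, 25, 22, 13, mean 16.75.
Difference = 13 − 16.75 = -3.75.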